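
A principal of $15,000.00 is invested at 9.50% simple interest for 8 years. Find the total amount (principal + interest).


Total amount formula: A = P(1 + rt) = P + P·r·t
Interest: I = P × r × t = $15,000.00 × 0.095 × 8 = $11,400.00
A = P + I = $15,000.00 + $11,400.00 = $26,400.00

A = P + I = P(1 + rt) = $26,400.00


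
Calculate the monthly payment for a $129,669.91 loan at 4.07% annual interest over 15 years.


Loan payment formula: PMT = PV × r / (1 − (1 + r)^(−n))
Monthly rate r = 0.0407/12 ≈ 0.00339167, n = 180 months
Denominator: 1 − (1 + 0.0407/12)^(−180) = 0.456359
PMT = $129,669.91 × (0.0407/12) / 0.456359
PMT = $963.71 per month

PMT = PV × r / (1-(1+r)^(-n)) = $963.71/month


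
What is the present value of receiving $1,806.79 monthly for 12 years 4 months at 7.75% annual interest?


Present value of an ordinary annuity: PV = PMT × (1 − (1 + r)^(−n)) / r
Monthly rate r = 0.0775/12 ≈ 0.00645833, n = 148
PV = $1,806.79 × (1 − (1 + 0.0775/12)^(−148)) / (0.0775/12)
PV = $1,806.79 × 95.121277
PV = $171,864.17

PV = PMT × (1-(1+r)^(-n))/r = $171,864.17


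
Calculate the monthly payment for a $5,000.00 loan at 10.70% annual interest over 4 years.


Loan payment formula: PMT = PV × r / (1 − (1 + r)^(−n))
Monthly rate r = 0.107/12 ≈ 0.00891667, n = 48 months
Denominator: 1 − (1 + 0.107/12)^(−48) = 0.346951
PMT = $5,000.00 × (0.107/12) / 0.346951
PMT = $128.50 per month

PMT = PV × r / (1-(1+r)^(-n)) = $128.50/month


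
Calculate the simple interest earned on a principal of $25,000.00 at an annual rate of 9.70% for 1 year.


Simple interest formula: I = P × r × t
I = $25,000.00 × 0.097 × 1
I = $2,425.00

I = P × r × t = $2,425.00


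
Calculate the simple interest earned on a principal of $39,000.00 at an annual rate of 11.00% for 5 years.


Simple interest formula: I = P × r × t
I = $39,000.00 × 0.11 × 5
I = $21,450.00

I = P × r × t = $21,450.00


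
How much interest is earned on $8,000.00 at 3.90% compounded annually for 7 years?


Compound interest earned = final amount − principal.
A = P(1 + r/n)^(nt) = $8,000.00 × (1 + 0.039/1)^(1 × 7) = $10,456.80
Interest = A − P = $10,456.80 − $8,000.00 = $2,456.80

Interest = A - P = $2,456.80


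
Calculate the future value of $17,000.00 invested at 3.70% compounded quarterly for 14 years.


Compound interest formula: A = P(1 + r/n)^(nt)
A = $17,000.00 × (1 + 0.037/4)^(4 × 14)
Growth factor: (1 + 0.037/4)^56 = 1.6746747
A = $17,000.00 × 1.6746747
A = $28,469.47

A = P(1 + r/n)^(nt) = $28,469.47


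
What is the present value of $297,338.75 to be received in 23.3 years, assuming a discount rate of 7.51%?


Present value formula: PV = FV / (1 + r)^t
PV = $297,338.75 / (1 + 0.0751)^23.3
PV = $297,338.75 / 5.404537
PV = $55,016.51

PV = FV / (1 + r)^t = $55,016.51


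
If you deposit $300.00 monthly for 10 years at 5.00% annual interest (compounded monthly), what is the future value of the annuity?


Future value of an ordinary annuity: FV = PMT × ((1 + r)^n − 1) / r
Monthly rate r = 0.05/12 ≈ 0.00416667, n = 120
FV = $300.00 × ((1 + 0.05/12)^120 − 1) / (0.05/12)
FV = $300.00 × 155.282279
FV = $46,584.68

FV = PMT × ((1+r)^n - 1)/r = $46,584.68


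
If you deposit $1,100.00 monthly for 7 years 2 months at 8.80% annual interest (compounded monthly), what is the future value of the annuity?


Future value of an ordinary annuity: FV = PMT × ((1 + r)^n − 1) / r
Monthly rate r = 0.088/12 ≈ 0.00733333, n = 86
FV = $1,100.00 × ((1 + 0.088/12)^86 − 1) / (0.088/12)
FV = $1,100.00 × 119.256009
FV = $131,181.61

FV = PMT × ((1+r)^n - 1)/r = $131,181.61


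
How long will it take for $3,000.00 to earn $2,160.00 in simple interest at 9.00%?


Rearrange the simple interest formula for t:
I = P × r × t  ⇒  t = I / (P × r)
t = $2,160.00 / ($3,000.00 × 0.09)
t = 8

t = I/(P×r) = 8 years


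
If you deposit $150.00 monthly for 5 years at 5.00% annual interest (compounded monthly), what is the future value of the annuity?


Future value of an ordinary annuity: FV = PMT × ((1 + r)^n − 1) / r
Monthly rate r = 0.05/12 ≈ 0.00416667, n = 60
FV = $150.00 × ((1 + 0.05/12)^60 − 1) / (0.05/12)
FV = $150.00 × 68.006083
FV = $10,200.91

FV = PMT × ((1+r)^n - 1)/r = $10,200.91


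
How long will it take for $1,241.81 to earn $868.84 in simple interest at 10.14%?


Rearrange the simple interest formula for t:
I = P × r × t  ⇒  t = I / (P × r)
t = $868.84 / ($1,241.81 × 0.1014)
t = 6.9

t = I/(P×r) = 6.9 years


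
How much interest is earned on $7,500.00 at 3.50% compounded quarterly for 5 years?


Compound interest earned = final amount − principal.
A = P(1 + r/n)^(nt) = $7,500.00 × (1 + 0.035/4)^(4 × 5) = $8,927.55
Interest = A − P = $8,927.55 − $7,500.00 = $1,427.55

Interest = A - P = $1,427.55


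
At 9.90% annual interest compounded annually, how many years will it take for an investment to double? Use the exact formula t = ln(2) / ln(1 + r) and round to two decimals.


Doubling condition: (1 + r)^t = 2
Take ln of both sides: t × ln(1 + r) = ln(2)
t = ln(2) / ln(1 + r)
t = 0.693147 / 0.094401
t = 7.34

t = ln(2) / ln(1 + r) = 7.34 years


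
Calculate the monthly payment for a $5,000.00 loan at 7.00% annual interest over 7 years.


Loan payment formula: PMT = PV × r / (1 − (1 + r)^(−n))
Monthly rate r = 0.07/12 ≈ 0.00583333, n = 84 months
Denominator: 1 − (1 + 0.07/12)^(−84) = 0.386501
PMT = $5,000.00 × (0.07/12) / 0.386501
PMT = $75.46 per month

PMT = PV × r / (1-(1+r)^(-n)) = $75.46/month


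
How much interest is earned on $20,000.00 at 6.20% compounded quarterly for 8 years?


Compound interest earned = final amount − principal.
A = P(1 + r/n)^(nt) = $20,000.00 × (1 + 0.062/4)^(4 × 8) = $32,718.07
Interest = A − P = $32,718.07 − $20,000.00 = $12,718.07

Interest = A - P = $12,718.07


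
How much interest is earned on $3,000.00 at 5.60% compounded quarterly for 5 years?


Compound interest earned = final amount − principal.
A = P(1 + r/n)^(nt) = $3,000.00 × (1 + 0.056/4)^(4 × 5) = $3,961.69
Interest = A − P = $3,961.69 − $3,000.00 = $961.69

Interest = A - P = $961.69


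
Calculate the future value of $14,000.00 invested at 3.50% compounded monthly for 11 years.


Compound interest formula: A = P(1 + r/n)^(nt)
A = $14,000.00 × (1 + 0.035/12)^(12 × 11)
Growth factor: (1 + 0.035/12)^132 = 1.468791
A = $14,000.00 × 1.468791
A = $20,563.07

A = P(1 + r/n)^(nt) = $20,563.07


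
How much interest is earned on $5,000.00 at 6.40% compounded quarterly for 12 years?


Compound interest earned = final amount − principal.
A = P(1 + r/n)^(nt) = $5,000.00 × (1 + 0.064/4)^(4 × 12) = $10,711.94
Interest = A − P = $10,711.94 − $5,000.00 = $5,711.94

Interest = A - P = $5,711.94


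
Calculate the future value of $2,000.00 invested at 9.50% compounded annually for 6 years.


Compound interest formula: A = P(1 + r/n)^(nt)
A = $2,000.00 × (1 + 0.095/1)^(1 × 6)
Growth factor: (1 + 0.095/1)^6 = 1.723791
A = $2,000.00 × 1.723791
A = $3,447.58

A = P(1 + r/n)^(nt) = $3,447.58


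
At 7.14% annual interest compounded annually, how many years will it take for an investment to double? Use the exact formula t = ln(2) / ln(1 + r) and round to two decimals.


Doubling condition: (1 + r)^t = 2
Take ln of both sides: t × ln(1 + r) = ln(2)
t = ln(2) / ln(1 + r)
t = 0.693147 / 0.068966
t = 10.05

t = ln(2) / ln(1 + r) = 10.05 years


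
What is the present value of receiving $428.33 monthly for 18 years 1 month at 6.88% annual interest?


Present value of an ordinary annuity: PV = PMT × (1 − (1 + r)^(−n)) / r
Monthly rate r = 0.0688/12 ≈ 0.00573333, n = 217
PV = $428.33 × (1 − (1 + 0.0688/12)^(−217)) / (0.0688/12)
PV = $428.33 × 123.973899
PV = $53,101.74

PV = PMT × (1-(1+r)^(-n))/r = $53,101.74


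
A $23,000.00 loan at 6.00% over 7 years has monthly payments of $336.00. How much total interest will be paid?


Total paid over the life of the loan = PMT × n.
Total paid = $336.00 × 84 = $28,224.00
Total interest = total paid − principal = $28,224.00 − $23,000.00 = $5,224.00

Total interest = (PMT × n) - PV = $5,224.00


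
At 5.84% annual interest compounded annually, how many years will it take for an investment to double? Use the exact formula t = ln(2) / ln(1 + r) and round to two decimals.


Doubling condition: (1 + r)^t = 2
Take ln of both sides: t × ln(1 + r) = ln(2)
t = ln(2) / ln(1 + r)
t = 0.693147 / 0.056758
t = 12.21

t = ln(2) / ln(1 + r) = 12.21 years


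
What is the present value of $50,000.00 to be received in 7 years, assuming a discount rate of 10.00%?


Present value formula: PV = FV / (1 + r)^t
PV = $50,000.00 / (1 + 0.1)^7
PV = $50,000.00 / 1.948717
PV = $25,657.91

PV = FV / (1 + r)^t = $25,657.91


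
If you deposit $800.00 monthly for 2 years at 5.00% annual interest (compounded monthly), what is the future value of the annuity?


Future value of an ordinary annuity: FV = PMT × ((1 + r)^n − 1) / r
Monthly rate r = 0.05/12 ≈ 0.00416667, n = 24
FV = $800.00 × ((1 + 0.05/12)^24 − 1) / (0.05/12)
FV = $800.00 × 25.185921
FV = $20,148.74

FV = PMT × ((1+r)^n - 1)/r = $20,148.74


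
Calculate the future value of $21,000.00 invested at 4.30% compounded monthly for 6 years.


Compound interest formula: A = P(1 + r/n)^(nt)
A = $21,000.00 × (1 + 0.043/12)^(12 × 6)
Growth factor: (1 + 0.043/12)^72 = 1.293742
A = $21,000.00 × 1.293742
A = $27,168.58

A = P(1 + r/n)^(nt) = $27,168.58


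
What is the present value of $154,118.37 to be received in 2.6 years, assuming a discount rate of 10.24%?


Present value formula: PV = FV / (1 + r)^t
PV = $154,118.37 / (1 + 0.1024)^2.6
PV = $154,118.37 / 1.2884926
PV = $119,611.37

PV = FV / (1 + r)^t = $119,611.37


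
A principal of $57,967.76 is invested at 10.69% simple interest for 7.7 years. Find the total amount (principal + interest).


Total amount formula: A = P(1 + rt) = P + P·r·t
Interest: I = P × r × t = $57,967.76 × 0.1069 × 7.7 = $47,715.00
A = P + I = $57,967.76 + $47,715.00 = $105,682.76

A = P + I = P(1 + rt) = $105,682.76


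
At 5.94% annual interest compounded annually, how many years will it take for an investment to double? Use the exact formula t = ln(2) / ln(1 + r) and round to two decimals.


Doubling condition: (1 + r)^t = 2
Take ln of both sides: t × ln(1 + r) = ln(2)
t = ln(2) / ln(1 + r)
t = 0.693147 / 0.057703
t = 12.01

t = ln(2) / ln(1 + r) = 12.01 years


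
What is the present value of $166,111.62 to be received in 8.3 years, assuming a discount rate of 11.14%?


Present value formula: PV = FV / (1 + r)^t
PV = $166,111.62 / (1 + 0.1114)^8.3
PV = $166,111.62 / 2.402837
PV = $69,131.46

PV = FV / (1 + r)^t = $69,131.46


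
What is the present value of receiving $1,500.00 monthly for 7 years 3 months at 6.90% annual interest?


Present value of an ordinary annuity: PV = PMT × (1 − (1 + r)^(−n)) / r
Monthly rate r = 0.069/12 = 0.00575, n = 87
PV = $1,500.00 × (1 − (1 + 0.069/12)^(−87)) / (0.069/12)
PV = $1,500.00 × 68.304618
PV = $102,456.93

PV = PMT × (1-(1+r)^(-n))/r = $102,456.93


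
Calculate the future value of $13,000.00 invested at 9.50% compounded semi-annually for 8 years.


Compound interest formula: A = P(1 + r/n)^(nt)
A = $13,000.00 × (1 + 0.095/2)^(2 × 8)
Growth factor: (1 + 0.095/2)^16 = 2.101186
A = $13,000.00 × 2.101186
A = $27,315.42

A = P(1 + r/n)^(nt) = $27,315.42


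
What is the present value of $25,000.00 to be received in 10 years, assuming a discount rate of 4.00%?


Present value formula: PV = FV / (1 + r)^t
PV = $25,000.00 / (1 + 0.04)^10
PV = $25,000.00 / 1.4802443
PV = $16,889.10

PV = FV / (1 + r)^t = $16,889.10


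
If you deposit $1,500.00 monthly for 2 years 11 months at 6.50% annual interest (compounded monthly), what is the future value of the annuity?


Future value of an ordinary annuity: FV = PMT × ((1 + r)^n − 1) / r
Monthly rate r = 0.065/12 ≈ 0.00541667, n = 35
FV = $1,500.00 × ((1 + 0.065/12)^35 − 1) / (0.065/12)
FV = $1,500.00 × 38.423557
FV = $57,635.34

FV = PMT × ((1+r)^n - 1)/r = $57,635.34


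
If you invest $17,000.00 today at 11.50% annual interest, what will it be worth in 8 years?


Future value formula: FV = PV × (1 + r)^t
FV = $17,000.00 × (1 + 0.115)^8
FV = $17,000.00 × 2.3889053
FV = $40,611.39

FV = PV × (1 + r)^t = $40,611.39


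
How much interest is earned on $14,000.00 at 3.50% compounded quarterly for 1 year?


Compound interest earned = final amount − principal.
A = P(1 + r/n)^(nt) = $14,000.00 × (1 + 0.035/4)^(4 × 1) = $14,496.47
Interest = A − P = $14,496.47 − $14,000.00 = $496.47

Interest = A - P = $496.47


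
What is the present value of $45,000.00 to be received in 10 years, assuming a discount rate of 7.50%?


Present value formula: PV = FV / (1 + r)^t
PV = $45,000.00 / (1 + 0.075)^10
PV = $45,000.00 / 2.0610316
PV = $21,833.73

PV = FV / (1 + r)^t = $21,833.73


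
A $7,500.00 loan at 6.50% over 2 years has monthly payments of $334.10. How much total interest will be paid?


Total paid over the life of the loan = PMT × n.
Total paid = $334.10 × 24 = $8,018.40
Total interest = total paid − principal = $8,018.40 − $7,500.00 = $518.40

Total interest = (PMT × n) - PV = $518.40


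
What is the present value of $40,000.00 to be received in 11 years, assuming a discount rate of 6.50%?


Present value formula: PV = FV / (1 + r)^t
PV = $40,000.00 / (1 + 0.065)^11
PV = $40,000.00 / 1.999151
PV = $20,008.49

PV = FV / (1 + r)^t = $20,008.49


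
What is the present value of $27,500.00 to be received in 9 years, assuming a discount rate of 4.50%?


Present value formula: PV = FV / (1 + r)^t
PV = $27,500.00 / (1 + 0.045)^9
PV = $27,500.00 / 1.486095
PV = $18,504.87

PV = FV / (1 + r)^t = $18,504.87


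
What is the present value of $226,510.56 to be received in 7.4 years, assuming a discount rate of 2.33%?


Present value formula: PV = FV / (1 + r)^t
PV = $226,510.56 / (1 + 0.0233)^7.4
PV = $226,510.56 / 1.1858288
PV = $191,014.55

PV = FV / (1 + r)^t = $191,014.55


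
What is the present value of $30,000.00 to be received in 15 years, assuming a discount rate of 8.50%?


Present value formula: PV = FV / (1 + r)^t
PV = $30,000.00 / (1 + 0.085)^15
PV = $30,000.00 / 3.399743
PV = $8,824.20

PV = FV / (1 + r)^t = $8,824.20


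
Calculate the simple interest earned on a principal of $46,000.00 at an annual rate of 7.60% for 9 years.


Simple interest formula: I = P × r × t
I = $46,000.00 × 0.076 × 9
I = $31,464.00

I = P × r × t = $31,464.00


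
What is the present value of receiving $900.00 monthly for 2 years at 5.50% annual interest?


Present value of an ordinary annuity: PV = PMT × (1 − (1 + r)^(−n)) / r
Monthly rate r = 0.055/12 ≈ 0.00458333, n = 24
PV = $900.00 × (1 − (1 + 0.055/12)^(−24)) / (0.055/12)
PV = $900.00 × 22.677971
PV = $20,410.17

PV = PMT × (1-(1+r)^(-n))/r = $20,410.17


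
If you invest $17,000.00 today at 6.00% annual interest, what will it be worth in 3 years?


Future value formula: FV = PV × (1 + r)^t
FV = $17,000.00 × (1 + 0.06)^3
FV = $17,000.00 × 1.191016
FV = $20,247.27

FV = PV × (1 + r)^t = $20,247.27


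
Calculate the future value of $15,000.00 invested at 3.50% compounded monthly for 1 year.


Compound interest formula: A = P(1 + r/n)^(nt)
A = $15,000.00 × (1 + 0.035/12)^(12 × 1)
Growth factor: (1 + 0.035/12)^12 = 1.03556695
A = $15,000.00 × 1.03556695
A = $15,533.50

A = P(1 + r/n)^(nt) = $15,533.50


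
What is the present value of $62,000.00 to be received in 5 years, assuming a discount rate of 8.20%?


Present value formula: PV = FV / (1 + r)^t
PV = $62,000.00 / (1 + 0.082)^5
PV = $62,000.00 / 1.48298345
PV = $41,807.61

PV = FV / (1 + r)^t = $41,807.61


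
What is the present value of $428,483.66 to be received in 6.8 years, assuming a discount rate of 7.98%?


Present value formula: PV = FV / (1 + r)^t
PV = $428,483.66 / (1 + 0.0798)^6.8
PV = $428,483.66 / 1.68552267
PV = $254,214.12

PV = FV / (1 + r)^t = $254,214.12


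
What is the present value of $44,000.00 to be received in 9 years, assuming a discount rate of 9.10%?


Present value formula: PV = FV / (1 + r)^t
PV = $44,000.00 / (1 + 0.091)^9
PV = $44,000.00 / 2.1898923
PV = $20,092.31

PV = FV / (1 + r)^t = $20,092.31


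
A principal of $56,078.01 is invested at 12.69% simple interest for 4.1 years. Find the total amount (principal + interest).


Total amount formula: A = P(1 + rt) = P + P·r·t
Interest: I = P × r × t = $56,078.01 × 0.1269 × 4.1 = $29,176.83
A = P + I = $56,078.01 + $29,176.83 = $85,254.84

A = P + I = P(1 + rt) = $85,254.84


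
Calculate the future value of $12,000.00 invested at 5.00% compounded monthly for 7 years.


Compound interest formula: A = P(1 + r/n)^(nt)
A = $12,000.00 × (1 + 0.05/12)^(12 × 7)
Growth factor: (1 + 0.05/12)^84 = 1.418036
A = $12,000.00 × 1.418036
A = $17,016.43

A = P(1 + r/n)^(nt) = $17,016.43


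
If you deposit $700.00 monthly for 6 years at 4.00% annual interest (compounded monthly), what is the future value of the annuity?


Future value of an ordinary annuity: FV = PMT × ((1 + r)^n − 1) / r
Monthly rate r = 0.04/12 ≈ 0.00333333, n = 72
FV = $700.00 × ((1 + 0.04/12)^72 − 1) / (0.04/12)
FV = $700.00 × 81.222564
FV = $56,855.79

FV = PMT × ((1+r)^n - 1)/r = $56,855.79


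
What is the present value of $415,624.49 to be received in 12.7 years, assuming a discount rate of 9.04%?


Present value formula: PV = FV / (1 + r)^t
PV = $415,624.49 / (1 + 0.0904)^12.7
PV = $415,624.49 / 3.0015128
PV = $138,471.67

PV = FV / (1 + r)^t = $138,471.67


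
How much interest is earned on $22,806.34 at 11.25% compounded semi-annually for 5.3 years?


Compound interest earned = final amount − principal.
A = P(1 + r/n)^(nt) = $22,806.34 × (1 + 0.1125/2)^(2 × 5.3) = $40,736.42
Interest = A − P = $40,736.42 − $22,806.34 = $17,930.08

Interest = A - P = $17,930.08


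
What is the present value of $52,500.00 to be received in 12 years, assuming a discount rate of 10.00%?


Present value formula: PV = FV / (1 + r)^t
PV = $52,500.00 / (1 + 0.1)^12
PV = $52,500.00 / 3.138428
PV = $16,728.12

PV = FV / (1 + r)^t = $16,728.12


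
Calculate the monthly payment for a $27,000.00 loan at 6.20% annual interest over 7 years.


Loan payment formula: PMT = PV × r / (1 − (1 + r)^(−n))
Monthly rate r = 0.062/12 ≈ 0.00516667, n = 84 months
Denominator: 1 − (1 + 0.062/12)^(−84) = 0.3513634
PMT = $27,000.00 × (0.062/12) / 0.3513634
PMT = $397.02 per month

PMT = PV × r / (1-(1+r)^(-n)) = $397.02/month


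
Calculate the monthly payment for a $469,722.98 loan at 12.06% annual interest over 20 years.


Loan payment formula: PMT = PV × r / (1 − (1 + r)^(−n))
Monthly rate r = 0.1206/12 = 0.01005, n = 240 months
Denominator: 1 − (1 + 0.1206/12)^(−240) = 0.909278
PMT = $469,722.98 × (0.1206/12) / 0.909278
PMT = $5,191.72 per month

PMT = PV × r / (1-(1+r)^(-n)) = $5,191.72/month


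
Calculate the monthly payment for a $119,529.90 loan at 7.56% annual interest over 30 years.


Loan payment formula: PMT = PV × r / (1 − (1 + r)^(−n))
Monthly rate r = 0.0756/12 = 0.0063, n = 360 months
Denominator: 1 − (1 + 0.0756/12)^(−360) = 0.895742
PMT = $119,529.90 × (0.0756/12) / 0.895742
PMT = $840.69 per month

PMT = PV × r / (1-(1+r)^(-n)) = $840.69/month


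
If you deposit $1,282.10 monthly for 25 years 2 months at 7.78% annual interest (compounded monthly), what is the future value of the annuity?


Future value of an ordinary annuity: FV = PMT × ((1 + r)^n − 1) / r
Monthly rate r = 0.0778/12 ≈ 0.00648333, n = 302
FV = $1,282.10 × ((1 + 0.0778/12)^302 − 1) / (0.0778/12)
FV = $1,282.10 × 931.661585
FV = $1,194,483.32

FV = PMT × ((1+r)^n - 1)/r = $1,194,483.32


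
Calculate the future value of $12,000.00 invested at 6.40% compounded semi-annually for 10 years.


Compound interest formula: A = P(1 + r/n)^(nt)
A = $12,000.00 × (1 + 0.064/2)^(2 × 10)
Growth factor: (1 + 0.064/2)^20 = 1.877561
A = $12,000.00 × 1.877561
A = $22,530.73

A = P(1 + r/n)^(nt) = $22,530.73


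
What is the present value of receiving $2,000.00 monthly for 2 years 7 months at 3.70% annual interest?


Present value of an ordinary annuity: PV = PMT × (1 − (1 + r)^(−n)) / r
Monthly rate r = 0.037/12 ≈ 0.00308333, n = 31
PV = $2,000.00 × (1 − (1 + 0.037/12)^(−31)) / (0.037/12)
PV = $2,000.00 × 29.521206
PV = $59,042.41

PV = PMT × (1-(1+r)^(-n))/r = $59,042.41


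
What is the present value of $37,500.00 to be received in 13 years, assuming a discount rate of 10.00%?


Present value formula: PV = FV / (1 + r)^t
PV = $37,500.00 / (1 + 0.1)^13
PV = $37,500.00 / 3.452271
PV = $10,862.41

PV = FV / (1 + r)^t = $10,862.41


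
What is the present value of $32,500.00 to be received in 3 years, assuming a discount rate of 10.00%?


Present value formula: PV = FV / (1 + r)^t
PV = $32,500.00 / (1 + 0.1)^3
PV = $32,500.00 / 1.331000
PV = $24,417.73

PV = FV / (1 + r)^t = $24,417.73


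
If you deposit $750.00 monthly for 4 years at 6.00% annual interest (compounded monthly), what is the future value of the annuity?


Future value of an ordinary annuity: FV = PMT × ((1 + r)^n − 1) / r
Monthly rate r = 0.06/12 = 0.005, n = 48
FV = $750.00 × ((1 + 0.06/12)^48 − 1) / (0.06/12)
FV = $750.00 × 54.097832
FV = $40,573.37

FV = PMT × ((1+r)^n - 1)/r = $40,573.37


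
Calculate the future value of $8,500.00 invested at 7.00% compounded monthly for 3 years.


Compound interest formula: A = P(1 + r/n)^(nt)
A = $8,500.00 × (1 + 0.07/12)^(12 × 3)
Growth factor: (1 + 0.07/12)^36 = 1.232926
A = $8,500.00 × 1.232926
A = $10,479.87

A = P(1 + r/n)^(nt) = $10,479.87


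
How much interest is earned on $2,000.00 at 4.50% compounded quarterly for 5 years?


Compound interest earned = final amount − principal.
A = P(1 + r/n)^(nt) = $2,000.00 × (1 + 0.045/4)^(4 × 5) = $2,501.50
Interest = A − P = $2,501.50 − $2,000.00 = $501.50

Interest = A - P = $501.50


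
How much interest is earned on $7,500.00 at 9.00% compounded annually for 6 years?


Compound interest earned = final amount − principal.
A = P(1 + r/n)^(nt) = $7,500.00 × (1 + 0.09/1)^(1 × 6) = $12,578.25
Interest = A − P = $12,578.25 − $7,500.00 = $5,078.25

Interest = A - P = $5,078.25


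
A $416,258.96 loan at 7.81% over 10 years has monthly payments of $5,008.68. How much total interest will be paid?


Total paid over the life of the loan = PMT × n.
Total paid = $5,008.68 × 120 = $601,041.60
Total interest = total paid − principal = $601,041.60 − $416,258.96 = $184,782.64

Total interest = (PMT × n) - PV = $184,782.64


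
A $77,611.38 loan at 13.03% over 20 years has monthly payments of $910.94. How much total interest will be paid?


Total paid over the life of the loan = PMT × n.
Total paid = $910.94 × 240 = $218,625.60
Total interest = total paid − principal = $218,625.60 − $77,611.38 = $141,014.22

Total interest = (PMT × n) - PV = $141,014.22


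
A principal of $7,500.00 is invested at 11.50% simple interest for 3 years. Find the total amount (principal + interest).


Total amount formula: A = P(1 + rt) = P + P·r·t
Interest: I = P × r × t = $7,500.00 × 0.115 × 3 = $2,587.50
A = P + I = $7,500.00 + $2,587.50 = $10,087.50

A = P + I = P(1 + rt) = $10,087.50


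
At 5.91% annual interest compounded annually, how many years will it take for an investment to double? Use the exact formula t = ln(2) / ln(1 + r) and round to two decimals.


Doubling condition: (1 + r)^t = 2
Take ln of both sides: t × ln(1 + r) = ln(2)
t = ln(2) / ln(1 + r)
t = 0.693147 / 0.057419
t = 12.07

t = ln(2) / ln(1 + r) = 12.07 years


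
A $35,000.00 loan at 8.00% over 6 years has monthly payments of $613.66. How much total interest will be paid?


Total paid over the life of the loan = PMT × n.
Total paid = $613.66 × 72 = $44,183.52
Total interest = total paid − principal = $44,183.52 − $35,000.00 = $9,183.52

Total interest = (PMT × n) - PV = $9,183.52


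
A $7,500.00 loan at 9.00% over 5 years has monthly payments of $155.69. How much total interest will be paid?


Total paid over the life of the loan = PMT × n.
Total paid = $155.69 × 60 = $9,341.40
Total interest = total paid − principal = $9,341.40 − $7,500.00 = $1,841.40

Total interest = (PMT × n) - PV = $1,841.40


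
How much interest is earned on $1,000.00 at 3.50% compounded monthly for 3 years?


Compound interest earned = final amount − principal.
A = P(1 + r/n)^(nt) = $1,000.00 × (1 + 0.035/12)^(12 × 3) = $1,110.54
Interest = A − P = $1,110.54 − $1,000.00 = $110.54

Interest = A - P = $110.54


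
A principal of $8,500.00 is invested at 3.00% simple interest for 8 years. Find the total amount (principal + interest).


Total amount formula: A = P(1 + rt) = P + P·r·t
Interest: I = P × r × t = $8,500.00 × 0.03 × 8 = $2,040.00
A = P + I = $8,500.00 + $2,040.00 = $10,540.00

A = P + I = P(1 + rt) = $10,540.00


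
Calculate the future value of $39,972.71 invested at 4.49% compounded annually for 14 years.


Compound interest formula: A = P(1 + r/n)^(nt)
A = $39,972.71 × (1 + 0.0449/1)^(1 × 14)
Growth factor: (1 + 0.0449/1)^14 = 1.8494654
A = $39,972.71 × 1.8494654
A = $73,928.14

A = P(1 + r/n)^(nt) = $73,928.14


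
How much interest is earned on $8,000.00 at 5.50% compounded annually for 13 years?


Compound interest earned = final amount − principal.
A = P(1 + r/n)^(nt) = $8,000.00 × (1 + 0.055/1)^(1 × 13) = $16,046.19
Interest = A − P = $16,046.19 − $8,000.00 = $8,046.19

Interest = A - P = $8,046.19


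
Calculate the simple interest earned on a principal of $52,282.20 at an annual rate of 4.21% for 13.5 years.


Simple interest formula: I = P × r × t
I = $52,282.20 × 0.0421 × 13.5
I = $29,714.59

I = P × r × t = $29,714.59


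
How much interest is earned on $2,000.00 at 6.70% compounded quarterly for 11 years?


Compound interest earned = final amount − principal.
A = P(1 + r/n)^(nt) = $2,000.00 × (1 + 0.067/4)^(4 × 11) = $4,153.88
Interest = A − P = $4,153.88 − $2,000.00 = $2,153.88

Interest = A - P = $2,153.88


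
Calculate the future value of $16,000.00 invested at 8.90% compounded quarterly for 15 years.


Compound interest formula: A = P(1 + r/n)^(nt)
A = $16,000.00 × (1 + 0.089/4)^(4 × 15)
Growth factor: (1 + 0.089/4)^60 = 3.7447873
A = $16,000.00 × 3.7447873
A = $59,916.60

A = P(1 + r/n)^(nt) = $59,916.60


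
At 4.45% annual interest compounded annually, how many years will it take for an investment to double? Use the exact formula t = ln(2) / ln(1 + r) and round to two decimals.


Doubling condition: (1 + r)^t = 2
Take ln of both sides: t × ln(1 + r) = ln(2)
t = ln(2) / ln(1 + r)
t = 0.693147 / 0.043538
t = 15.92

t = ln(2) / ln(1 + r) = 15.92 years


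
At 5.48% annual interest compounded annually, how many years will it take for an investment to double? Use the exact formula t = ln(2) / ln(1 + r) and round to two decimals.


Doubling condition: (1 + r)^t = 2
Take ln of both sides: t × ln(1 + r) = ln(2)
t = ln(2) / ln(1 + r)
t = 0.693147 / 0.053351
t = 12.99

t = ln(2) / ln(1 + r) = 12.99 years


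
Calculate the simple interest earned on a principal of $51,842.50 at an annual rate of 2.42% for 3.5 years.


Simple interest formula: I = P × r × t
I = $51,842.50 × 0.0242 × 3.5
I = $4,391.06

I = P × r × t = $4,391.06


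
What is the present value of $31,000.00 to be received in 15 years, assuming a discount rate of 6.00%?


Present value formula: PV = FV / (1 + r)^t
PV = $31,000.00 / (1 + 0.06)^15
PV = $31,000.00 / 2.396558
PV = $12,935.22

PV = FV / (1 + r)^t = $12,935.22


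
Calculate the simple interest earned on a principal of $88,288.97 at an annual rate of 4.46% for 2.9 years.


Simple interest formula: I = P × r × t
I = $88,288.97 × 0.0446 × 2.9
I = $11,419.30

I = P × r × t = $11,419.30


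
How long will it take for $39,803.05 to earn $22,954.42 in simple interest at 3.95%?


Rearrange the simple interest formula for t:
I = P × r × t  ⇒  t = I / (P × r)
t = $22,954.42 / ($39,803.05 × 0.0395)
t = 14.6

t = I/(P×r) = 14.6 years


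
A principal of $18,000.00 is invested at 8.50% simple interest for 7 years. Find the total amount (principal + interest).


Total amount formula: A = P(1 + rt) = P + P·r·t
Interest: I = P × r × t = $18,000.00 × 0.085 × 7 = $10,710.00
A = P + I = $18,000.00 + $10,710.00 = $28,710.00

A = P + I = P(1 + rt) = $28,710.00


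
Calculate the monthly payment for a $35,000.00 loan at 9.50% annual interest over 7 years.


Loan payment formula: PMT = PV × r / (1 − (1 + r)^(−n))
Monthly rate r = 0.095/12 ≈ 0.00791667, n = 84 months
Denominator: 1 − (1 + 0.095/12)^(−84) = 0.484378
PMT = $35,000.00 × (0.095/12) / 0.484378
PMT = $572.04 per month

PMT = PV × r / (1-(1+r)^(-n)) = $572.04/month


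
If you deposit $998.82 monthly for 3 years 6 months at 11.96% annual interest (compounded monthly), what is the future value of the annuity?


Future value of an ordinary annuity: FV = PMT × ((1 + r)^n − 1) / r
Monthly rate r = 0.1196/12 ≈ 0.00996667, n = 42
FV = $998.82 × ((1 + 0.1196/12)^42 − 1) / (0.1196/12)
FV = $998.82 × 51.841411
FV = $51,780.24

FV = PMT × ((1+r)^n - 1)/r = $51,780.24


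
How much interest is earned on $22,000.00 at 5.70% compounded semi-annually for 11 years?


Compound interest earned = final amount − principal.
A = P(1 + r/n)^(nt) = $22,000.00 × (1 + 0.057/2)^(2 × 11) = $40,824.15
Interest = A − P = $40,824.15 − $22,000.00 = $18,824.15

Interest = A - P = $18,824.15


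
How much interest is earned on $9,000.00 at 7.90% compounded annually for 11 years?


Compound interest earned = final amount − principal.
A = P(1 + r/n)^(nt) = $9,000.00 × (1 + 0.079/1)^(1 × 11) = $20,772.00
Interest = A − P = $20,772.00 − $9,000.00 = $11,772.00

Interest = A - P = $11,772.00


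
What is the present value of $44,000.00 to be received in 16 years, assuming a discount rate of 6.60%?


Present value formula: PV = FV / (1 + r)^t
PV = $44,000.00 / (1 + 0.066)^16
PV = $44,000.00 / 2.780451
PV = $15,824.77

PV = FV / (1 + r)^t = $15,824.77


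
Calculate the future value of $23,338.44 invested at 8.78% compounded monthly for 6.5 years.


Compound interest formula: A = P(1 + r/n)^(nt)
A = $23,338.44 × (1 + 0.0878/12)^(12 × 6.5)
Growth factor: (1 + 0.0878/12)^78 = 1.7658326
A = $23,338.44 × 1.7658326
A = $41,211.78

A = P(1 + r/n)^(nt) = $41,211.78


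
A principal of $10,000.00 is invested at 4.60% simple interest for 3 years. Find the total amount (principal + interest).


Total amount formula: A = P(1 + rt) = P + P·r·t
Interest: I = P × r × t = $10,000.00 × 0.046 × 3 = $1,380.00
A = P + I = $10,000.00 + $1,380.00 = $11,380.00

A = P + I = P(1 + rt) = $11,380.00


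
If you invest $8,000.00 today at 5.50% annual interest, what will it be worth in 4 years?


Future value formula: FV = PV × (1 + r)^t
FV = $8,000.00 × (1 + 0.055)^4
FV = $8,000.00 × 1.238825
FV = $9,910.60

FV = PV × (1 + r)^t = $9,910.60


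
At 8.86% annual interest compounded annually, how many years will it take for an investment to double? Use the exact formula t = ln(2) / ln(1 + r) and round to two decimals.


Doubling condition: (1 + r)^t = 2
Take ln of both sides: t × ln(1 + r) = ln(2)
t = ln(2) / ln(1 + r)
t = 0.693147 / 0.084892
t = 8.17

t = ln(2) / ln(1 + r) = 8.17 years


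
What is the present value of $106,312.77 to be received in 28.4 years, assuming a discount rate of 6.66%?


Present value formula: PV = FV / (1 + r)^t
PV = $106,312.77 / (1 + 0.0666)^28.4
PV = $106,312.77 / 6.240866
PV = $17,034.94

PV = FV / (1 + r)^t = $17,034.94


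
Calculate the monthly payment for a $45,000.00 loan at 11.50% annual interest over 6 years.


Loan payment formula: PMT = PV × r / (1 − (1 + r)^(−n))
Monthly rate r = 0.115/12 ≈ 0.00958333, n = 72 months
Denominator: 1 − (1 + 0.115/12)^(−72) = 0.496773
PMT = $45,000.00 × (0.115/12) / 0.496773
PMT = $868.10 per month

PMT = PV × r / (1-(1+r)^(-n)) = $868.10/month


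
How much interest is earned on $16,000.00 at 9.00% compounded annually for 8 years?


Compound interest earned = final amount − principal.
A = P(1 + r/n)^(nt) = $16,000.00 × (1 + 0.09/1)^(1 × 8) = $31,881.00
Interest = A − P = $31,881.00 − $16,000.00 = $15,881.00

Interest = A - P = $15,881.00


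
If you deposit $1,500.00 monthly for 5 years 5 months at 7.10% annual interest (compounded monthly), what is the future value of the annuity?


Future value of an ordinary annuity: FV = PMT × ((1 + r)^n − 1) / r
Monthly rate r = 0.071/12 ≈ 0.00591667, n = 65
FV = $1,500.00 × ((1 + 0.071/12)^65 − 1) / (0.071/12)
FV = $1,500.00 × 78.986754
FV = $118,480.13

FV = PMT × ((1+r)^n - 1)/r = $118,480.13


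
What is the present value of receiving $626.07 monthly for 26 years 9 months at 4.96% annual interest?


Present value of an ordinary annuity: PV = PMT × (1 − (1 + r)^(−n)) / r
Monthly rate r = 0.0496/12 ≈ 0.00413333, n = 321
PV = $626.07 × (1 − (1 + 0.0496/12)^(−321)) / (0.0496/12)
PV = $626.07 × 177.568192
PV = $111,170.12

PV = PMT × (1-(1+r)^(-n))/r = $111,170.12


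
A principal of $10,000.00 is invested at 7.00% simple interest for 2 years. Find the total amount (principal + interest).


Total amount formula: A = P(1 + rt) = P + P·r·t
Interest: I = P × r × t = $10,000.00 × 0.07 × 2 = $1,400.00
A = P + I = $10,000.00 + $1,400.00 = $11,400.00

A = P + I = P(1 + rt) = $11,400.00


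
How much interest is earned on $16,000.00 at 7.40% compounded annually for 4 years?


Compound interest earned = final amount − principal.
A = P(1 + r/n)^(nt) = $16,000.00 × (1 + 0.074/1)^(1 × 4) = $21,288.11
Interest = A − P = $21,288.11 − $16,000.00 = $5,288.11

Interest = A - P = $5,288.11


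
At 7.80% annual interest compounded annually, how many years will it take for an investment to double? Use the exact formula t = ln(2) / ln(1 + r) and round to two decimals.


Doubling condition: (1 + r)^t = 2
Take ln of both sides: t × ln(1 + r) = ln(2)
t = ln(2) / ln(1 + r)
t = 0.693147 / 0.075107
t = 9.23

t = ln(2) / ln(1 + r) = 9.23 years


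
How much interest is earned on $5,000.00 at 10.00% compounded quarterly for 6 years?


Compound interest earned = final amount − principal.
A = P(1 + r/n)^(nt) = $5,000.00 × (1 + 0.1/4)^(4 × 6) = $9,043.63
Interest = A − P = $9,043.63 − $5,000.00 = $4,043.63

Interest = A - P = $4,043.63


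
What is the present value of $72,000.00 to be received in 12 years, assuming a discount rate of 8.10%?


Present value formula: PV = FV / (1 + r)^t
PV = $72,000.00 / (1 + 0.081)^12
PV = $72,000.00 / 2.546293
PV = $28,276.40

PV = FV / (1 + r)^t = $28,276.40


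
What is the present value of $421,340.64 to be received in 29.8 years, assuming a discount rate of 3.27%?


Present value formula: PV = FV / (1 + r)^t
PV = $421,340.64 / (1 + 0.0327)^29.8
PV = $421,340.64 / 2.608738
PV = $161,511.29

PV = FV / (1 + r)^t = $161,511.29


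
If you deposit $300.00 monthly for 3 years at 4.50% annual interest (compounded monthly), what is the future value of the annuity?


Future value of an ordinary annuity: FV = PMT × ((1 + r)^n − 1) / r
Monthly rate r = 0.045/12 = 0.00375, n = 36
FV = $300.00 × ((1 + 0.045/12)^36 − 1) / (0.045/12)
FV = $300.00 × 38.466089
FV = $11,539.83

FV = PMT × ((1+r)^n - 1)/r = $11,539.83


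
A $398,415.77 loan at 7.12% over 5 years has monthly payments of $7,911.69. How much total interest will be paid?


Total paid over the life of the loan = PMT × n.
Total paid = $7,911.69 × 60 = $474,701.40
Total interest = total paid − principal = $474,701.40 − $398,415.77 = $76,285.63

Total interest = (PMT × n) - PV = $76,285.63


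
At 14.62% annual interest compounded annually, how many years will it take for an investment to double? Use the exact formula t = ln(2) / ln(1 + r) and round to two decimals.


Doubling condition: (1 + r)^t = 2
Take ln of both sides: t × ln(1 + r) = ln(2)
t = ln(2) / ln(1 + r)
t = 0.693147 / 0.136452
t = 5.08

t = ln(2) / ln(1 + r) = 5.08 years


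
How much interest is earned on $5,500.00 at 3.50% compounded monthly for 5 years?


Compound interest earned = final amount − principal.
A = P(1 + r/n)^(nt) = $5,500.00 × (1 + 0.035/12)^(12 × 5) = $6,550.19
Interest = A − P = $6,550.19 − $5,500.00 = $1,050.19

Interest = A - P = $1,050.19


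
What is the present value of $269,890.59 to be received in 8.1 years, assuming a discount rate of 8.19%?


Present value formula: PV = FV / (1 + r)^t
PV = $269,890.59 / (1 + 0.0819)^8.1
PV = $269,890.59 / 1.89197624
PV = $142,650.09

PV = FV / (1 + r)^t = $142,650.09


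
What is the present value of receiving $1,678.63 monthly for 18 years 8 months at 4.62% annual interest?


Present value of an ordinary annuity: PV = PMT × (1 − (1 + r)^(−n)) / r
Monthly rate r = 0.0462/12 = 0.00385, n = 224
PV = $1,678.63 × (1 − (1 + 0.0462/12)^(−224)) / (0.0462/12)
PV = $1,678.63 × 149.909789
PV = $251,643.07

PV = PMT × (1-(1+r)^(-n))/r = $251,643.07


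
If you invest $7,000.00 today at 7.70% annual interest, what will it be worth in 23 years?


Future value formula: FV = PV × (1 + r)^t
FV = $7,000.00 × (1 + 0.077)^23
FV = $7,000.00 × 5.5075846
FV = $38,553.09

FV = PV × (1 + r)^t = $38,553.09


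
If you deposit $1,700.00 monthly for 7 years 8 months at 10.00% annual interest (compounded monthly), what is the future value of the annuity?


Future value of an ordinary annuity: FV = PMT × ((1 + r)^n − 1) / r
Monthly rate r = 0.1/12 ≈ 0.00833333, n = 92
FV = $1,700.00 × ((1 + 0.1/12)^92 − 1) / (0.1/12)
FV = $1,700.00 × 137.490185
FV = $233,733.31

FV = PMT × ((1+r)^n - 1)/r = $233,733.31


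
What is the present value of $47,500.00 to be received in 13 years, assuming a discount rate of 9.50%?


Present value formula: PV = FV / (1 + r)^t
PV = $47,500.00 / (1 + 0.095)^13
PV = $47,500.00 / 3.253745
PV = $14,598.56

PV = FV / (1 + r)^t = $14,598.56


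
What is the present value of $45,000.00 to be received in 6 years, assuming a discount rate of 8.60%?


Present value formula: PV = FV / (1 + r)^t
PV = $45,000.00 / (1 + 0.086)^6
PV = $45,000.00 / 1.640510
PV = $27,430.49

PV = FV / (1 + r)^t = $27,430.49


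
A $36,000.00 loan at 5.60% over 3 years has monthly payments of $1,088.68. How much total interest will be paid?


Total paid over the life of the loan = PMT × n.
Total paid = $1,088.68 × 36 = $39,192.48
Total interest = total paid − principal = $39,192.48 − $36,000.00 = $3,192.48

Total interest = (PMT × n) - PV = $3,192.48


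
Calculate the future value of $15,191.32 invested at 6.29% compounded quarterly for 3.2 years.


Compound interest formula: A = P(1 + r/n)^(nt)
A = $15,191.32 × (1 + 0.0629/4)^(4 × 3.2)
Growth factor: (1 + 0.0629/4)^12.8 = 1.221053
A = $15,191.32 × 1.221053
A = $18,549.41

A = P(1 + r/n)^(nt) = $18,549.41


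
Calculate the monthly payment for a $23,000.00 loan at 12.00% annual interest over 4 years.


Loan payment formula: PMT = PV × r / (1 − (1 + r)^(−n))
Monthly rate r = 0.12/12 = 0.01, n = 48 months
Denominator: 1 − (1 + 0.12/12)^(−48) = 0.379740
PMT = $23,000.00 × (0.12/12) / 0.379740
PMT = $605.68 per month

PMT = PV × r / (1-(1+r)^(-n)) = $605.68/month


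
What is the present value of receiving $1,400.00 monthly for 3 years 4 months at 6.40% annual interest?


Present value of an ordinary annuity: PV = PMT × (1 − (1 + r)^(−n)) / r
Monthly rate r = 0.064/12 ≈ 0.00533333, n = 40
PV = $1,400.00 × (1 − (1 + 0.064/12)^(−40)) / (0.064/12)
PV = $1,400.00 × 35.935332
PV = $50,309.46

PV = PMT × (1-(1+r)^(-n))/r = $50,309.46
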